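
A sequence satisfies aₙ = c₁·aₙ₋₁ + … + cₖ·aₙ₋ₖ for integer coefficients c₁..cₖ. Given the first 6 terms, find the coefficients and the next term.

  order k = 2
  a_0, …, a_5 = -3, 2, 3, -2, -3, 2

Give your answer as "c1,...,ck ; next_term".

0,-1 ; 3

  a_2 = 0·2 + -1·-3 = 3
  a_3 = 0·3 + -1·2 = -2
  a_4 = 0·-2 + -1·3 = -3
  a_5 = 0·-3 + -1·-2 = 2
  a_6 = 0·2 + -1·-3 = 3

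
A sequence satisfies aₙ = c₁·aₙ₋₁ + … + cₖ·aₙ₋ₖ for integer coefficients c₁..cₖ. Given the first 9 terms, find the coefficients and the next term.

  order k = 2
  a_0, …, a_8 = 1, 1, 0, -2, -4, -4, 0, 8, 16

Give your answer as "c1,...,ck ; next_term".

2,-2 ; 16

  a_2 = 2·1 + -2·1 = 0
  a_3 = 2·0 + -2·1 = -2
  a_4 = 2·-2 + -2·0 = -4
  a_5 = 2·-4 + -2·-2 = -4
  a_6 = 2·-4 + -2·-4 = 0
  a_7 = 2·0 + -2·-4 = 8
  a_8 = 2·8 + -2·0 = 16
  a_9 = 2·16 + -2·8 = 16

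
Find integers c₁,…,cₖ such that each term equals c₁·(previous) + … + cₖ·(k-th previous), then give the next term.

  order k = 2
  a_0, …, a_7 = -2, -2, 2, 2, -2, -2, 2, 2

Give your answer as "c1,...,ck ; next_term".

0,-1 ; -2

  a_2 = 0·-2 + -1·-2 = 2
  a_3 = 0·2 + -1·-2 = 2
  a_4 = 0·2 + -1·2 = -2
  a_5 = 0·-2 + -1·2 = -2
  a_6 = 0·-2 + -1·-2 = 2
  a_7 = 0·2 + -1·-2 = 2
  a_8 = 0·2 + -1·2 = -2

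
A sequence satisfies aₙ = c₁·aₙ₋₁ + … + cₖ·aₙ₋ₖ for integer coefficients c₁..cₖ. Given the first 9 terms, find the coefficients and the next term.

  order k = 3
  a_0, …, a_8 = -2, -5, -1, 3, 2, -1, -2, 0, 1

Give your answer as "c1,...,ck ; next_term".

-1,0,-1 ; 1

  a_3 = -1·-1 + 0·-5 + -1·-2 = 3
  a_4 = -1·3 + 0·-1 + -1·-5 = 2
  a_5 = -1·2 + 0·3 + -1·-1 = -1
  a_6 = -1·-1 + 0·2 + -1·3 = -2
  a_7 = -1·-2 + 0·-1 + -1·2 = 0
  a_8 = -1·0 + 0·-2 + -1·-1 = 1
  a_9 = -1·1 + 0·0 + -1·-2 = 1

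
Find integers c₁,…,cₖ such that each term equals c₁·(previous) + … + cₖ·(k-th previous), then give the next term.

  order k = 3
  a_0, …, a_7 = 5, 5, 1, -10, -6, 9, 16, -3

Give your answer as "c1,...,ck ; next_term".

0,-1,-1 ; -25

  a_3 = 0·1 + -1·5 + -1·5 = -10
  a_4 = 0·-10 + -1·1 + -1·5 = -6
  a_5 = 0·-6 + -1·-10 + -1·1 = 9
  a_6 = 0·9 + -1·-6 + -1·-10 = 16
  a_7 = 0·16 + -1·9 + -1·-6 = -3
  a_8 = 0·-3 + -1·16 + -1·9 = -25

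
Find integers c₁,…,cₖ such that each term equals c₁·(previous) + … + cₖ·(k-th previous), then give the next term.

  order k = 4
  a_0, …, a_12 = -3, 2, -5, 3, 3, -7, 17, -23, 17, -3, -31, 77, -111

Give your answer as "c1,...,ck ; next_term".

  a_4 = -1·3 + 0·-5 + 0·2 + -2·-3 = 3
  a_5 = -1·3 + 0·3 + 0·-5 + -2·2 = -7
  a_6 = -1·-7 + 0·3 + 0·3 + -2·-5 = 17
  a_7 = -1·17 + 0·-7 + 0·3 + -2·3 = -23
  a_8 = -1·-23 + 0·17 + 0·-7 + -2·3 = 17
  a_9 = -1·17 + 0·-23 + 0·17 + -2·-7 = -3
  a_10 = -1·-3 + 0·17 + 0·-23 + -2·17 = -31
  a_11 = -1·-31 + 0·-3 + 0·17 + -2·-23 = 77
  a_12 = -1·77 + 0·-31 + 0·-3 + -2·17 = -111
  a_13 = -1·-111 + 0·77 + 0·-31 + -2·-3 = 117

-1,0,0,-2 ; 117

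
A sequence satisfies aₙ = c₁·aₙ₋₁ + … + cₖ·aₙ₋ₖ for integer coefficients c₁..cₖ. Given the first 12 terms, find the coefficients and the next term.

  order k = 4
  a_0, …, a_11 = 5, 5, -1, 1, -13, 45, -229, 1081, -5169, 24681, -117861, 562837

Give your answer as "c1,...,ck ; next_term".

  a_4 = -4·1 + 4·-1 + 1·5 + -2·5 = -13
  a_5 = -4·-13 + 4·1 + 1·-1 + -2·5 = 45
  a_6 = -4·45 + 4·-13 + 1·1 + -2·-1 = -229
  a_7 = -4·-229 + 4·45 + 1·-13 + -2·1 = 1081
  a_8 = -4·1081 + 4·-229 + 1·45 + -2·-13 = -5169
  a_9 = -4·-5169 + 4·1081 + 1·-229 + -2·45 = 24681
  a_10 = -4·24681 + 4·-5169 + 1·1081 + -2·-229 = -117861
  a_11 = -4·-117861 + 4·24681 + 1·-5169 + -2·1081 = 562837
  a_12 = -4·562837 + 4·-117861 + 1·24681 + -2·-5169 = -2687773

-4,4,1,-2 ; -2687773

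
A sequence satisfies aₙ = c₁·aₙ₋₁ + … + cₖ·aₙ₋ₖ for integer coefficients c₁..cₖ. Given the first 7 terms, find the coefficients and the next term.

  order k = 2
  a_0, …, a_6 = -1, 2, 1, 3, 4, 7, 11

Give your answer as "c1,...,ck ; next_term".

1,1 ; 18

  a_2 = 1·2 + 1·-1 = 1
  a_3 = 1·1 + 1·2 = 3
  a_4 = 1·3 + 1·1 = 4
  a_5 = 1·4 + 1·3 = 7
  a_6 = 1·7 + 1·4 = 11
  a_7 = 1·11 + 1·7 = 18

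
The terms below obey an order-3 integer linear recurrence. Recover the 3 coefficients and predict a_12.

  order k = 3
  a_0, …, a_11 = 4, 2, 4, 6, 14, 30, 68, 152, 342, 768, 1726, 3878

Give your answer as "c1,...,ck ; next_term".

  a_3 = 2·4 + 1·2 + -1·4 = 6
  a_4 = 2·6 + 1·4 + -1·2 = 14
  a_5 = 2·14 + 1·6 + -1·4 = 30
  a_6 = 2·30 + 1·14 + -1·6 = 68
  a_7 = 2·68 + 1·30 + -1·14 = 152
  a_8 = 2·152 + 1·68 + -1·30 = 342
  a_9 = 2·342 + 1·152 + -1·68 = 768
  a_10 = 2·768 + 1·342 + -1·152 = 1726
  a_11 = 2·1726 + 1·768 + -1·342 = 3878
  a_12 = 2·3878 + 1·1726 + -1·768 = 8714

2,1,-1 ; 8714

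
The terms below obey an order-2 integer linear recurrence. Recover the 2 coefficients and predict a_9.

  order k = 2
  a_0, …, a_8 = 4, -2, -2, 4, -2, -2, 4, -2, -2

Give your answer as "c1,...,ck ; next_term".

-1,-1 ; 4

  a_2 = -1·-2 + -1·4 = -2
  a_3 = -1·-2 + -1·-2 = 4
  a_4 = -1·4 + -1·-2 = -2
  a_5 = -1·-2 + -1·4 = -2
  a_6 = -1·-2 + -1·-2 = 4
  a_7 = -1·4 + -1·-2 = -2
  a_8 = -1·-2 + -1·4 = -2
  a_9 = -1·-2 + -1·-2 = 4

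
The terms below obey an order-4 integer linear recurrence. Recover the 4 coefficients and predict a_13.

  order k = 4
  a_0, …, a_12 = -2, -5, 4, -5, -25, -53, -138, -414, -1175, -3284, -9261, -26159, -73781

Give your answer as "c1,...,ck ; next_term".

  a_4 = 2·-5 + 1·4 + 3·-5 + 2·-2 = -25
  a_5 = 2·-25 + 1·-5 + 3·4 + 2·-5 = -53
  a_6 = 2·-53 + 1·-25 + 3·-5 + 2·4 = -138
  a_7 = 2·-138 + 1·-53 + 3·-25 + 2·-5 = -414
  a_8 = 2·-414 + 1·-138 + 3·-53 + 2·-25 = -1175
  a_9 = 2·-1175 + 1·-414 + 3·-138 + 2·-53 = -3284
  a_10 = 2·-3284 + 1·-1175 + 3·-414 + 2·-138 = -9261
  a_11 = 2·-9261 + 1·-3284 + 3·-1175 + 2·-414 = -26159
  a_12 = 2·-26159 + 1·-9261 + 3·-3284 + 2·-1175 = -73781
  a_13 = 2·-73781 + 1·-26159 + 3·-9261 + 2·-3284 = -208072

2,1,3,2 ; -208072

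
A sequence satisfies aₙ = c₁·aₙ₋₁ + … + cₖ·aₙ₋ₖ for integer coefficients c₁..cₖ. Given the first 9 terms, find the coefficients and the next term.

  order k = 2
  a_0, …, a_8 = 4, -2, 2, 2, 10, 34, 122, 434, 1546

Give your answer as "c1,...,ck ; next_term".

3,2 ; 5506

  a_2 = 3·-2 + 2·4 = 2
  a_3 = 3·2 + 2·-2 = 2
  a_4 = 3·2 + 2·2 = 10
  a_5 = 3·10 + 2·2 = 34
  a_6 = 3·34 + 2·10 = 122
  a_7 = 3·122 + 2·34 = 434
  a_8 = 3·434 + 2·122 = 1546
  a_9 = 3·1546 + 2·434 = 5506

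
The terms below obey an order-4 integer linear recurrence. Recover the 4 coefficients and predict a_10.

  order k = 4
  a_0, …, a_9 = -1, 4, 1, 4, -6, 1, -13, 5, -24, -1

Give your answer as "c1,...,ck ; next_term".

2,1,-3,3 ; -80

  a_4 = 2·4 + 1·1 + -3·4 + 3·-1 = -6
  a_5 = 2·-6 + 1·4 + -3·1 + 3·4 = 1
  a_6 = 2·1 + 1·-6 + -3·4 + 3·1 = -13
  a_7 = 2·-13 + 1·1 + -3·-6 + 3·4 = 5
  a_8 = 2·5 + 1·-13 + -3·1 + 3·-6 = -24
  a_9 = 2·-24 + 1·5 + -3·-13 + 3·1 = -1
  a_10 = 2·-1 + 1·-24 + -3·5 + 3·-13 = -80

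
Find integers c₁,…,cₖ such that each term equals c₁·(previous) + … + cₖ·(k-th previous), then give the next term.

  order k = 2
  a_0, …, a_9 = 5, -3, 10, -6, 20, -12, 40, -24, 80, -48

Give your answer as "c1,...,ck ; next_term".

0,2 ; 160

  a_2 = 0·-3 + 2·5 = 10
  a_3 = 0·10 + 2·-3 = -6
  a_4 = 0·-6 + 2·10 = 20
  a_5 = 0·20 + 2·-6 = -12
  a_6 = 0·-12 + 2·20 = 40
  a_7 = 0·40 + 2·-12 = -24
  a_8 = 0·-24 + 2·40 = 80
  a_9 = 0·80 + 2·-24 = -48
  a_10 = 0·-48 + 2·80 = 160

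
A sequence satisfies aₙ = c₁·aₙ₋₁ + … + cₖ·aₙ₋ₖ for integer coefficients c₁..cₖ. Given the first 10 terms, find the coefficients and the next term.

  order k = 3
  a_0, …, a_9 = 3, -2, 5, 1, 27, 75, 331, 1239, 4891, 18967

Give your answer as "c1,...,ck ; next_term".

3,4,-2 ; 73987

  a_3 = 3·5 + 4·-2 + -2·3 = 1
  a_4 = 3·1 + 4·5 + -2·-2 = 27
  a_5 = 3·27 + 4·1 + -2·5 = 75
  a_6 = 3·75 + 4·27 + -2·1 = 331
  a_7 = 3·331 + 4·75 + -2·27 = 1239
  a_8 = 3·1239 + 4·331 + -2·75 = 4891
  a_9 = 3·4891 + 4·1239 + -2·331 = 18967
  a_10 = 3·18967 + 4·4891 + -2·1239 = 73987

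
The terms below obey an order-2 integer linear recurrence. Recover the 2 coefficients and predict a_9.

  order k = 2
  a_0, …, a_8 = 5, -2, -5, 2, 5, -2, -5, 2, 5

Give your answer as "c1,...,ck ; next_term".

  a_2 = 0·-2 + -1·5 = -5
  a_3 = 0·-5 + -1·-2 = 2
  a_4 = 0·2 + -1·-5 = 5
  a_5 = 0·5 + -1·2 = -2
  a_6 = 0·-2 + -1·5 = -5
  a_7 = 0·-5 + -1·-2 = 2
  a_8 = 0·2 + -1·-5 = 5
  a_9 = 0·5 + -1·2 = -2

0,-1 ; -2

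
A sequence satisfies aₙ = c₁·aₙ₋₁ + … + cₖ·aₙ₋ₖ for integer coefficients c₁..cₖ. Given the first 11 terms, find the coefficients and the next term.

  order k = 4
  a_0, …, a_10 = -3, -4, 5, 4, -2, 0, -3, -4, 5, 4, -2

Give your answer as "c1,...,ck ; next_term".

  a_4 = 0·4 + -1·5 + 0·-4 + -1·-3 = -2
  a_5 = 0·-2 + -1·4 + 0·5 + -1·-4 = 0
  a_6 = 0·0 + -1·-2 + 0·4 + -1·5 = -3
  a_7 = 0·-3 + -1·0 + 0·-2 + -1·4 = -4
  a_8 = 0·-4 + -1·-3 + 0·0 + -1·-2 = 5
  a_9 = 0·5 + -1·-4 + 0·-3 + -1·0 = 4
  a_10 = 0·4 + -1·5 + 0·-4 + -1·-3 = -2
  a_11 = 0·-2 + -1·4 + 0·5 + -1·-4 = 0

0,-1,0,-1 ; 0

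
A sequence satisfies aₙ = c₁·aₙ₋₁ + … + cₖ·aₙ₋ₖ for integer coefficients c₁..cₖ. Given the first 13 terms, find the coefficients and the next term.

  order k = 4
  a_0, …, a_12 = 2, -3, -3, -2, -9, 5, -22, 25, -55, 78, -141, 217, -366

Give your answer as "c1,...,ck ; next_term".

  a_4 = -1·-2 + 2·-3 + 1·-3 + -1·2 = -9
  a_5 = -1·-9 + 2·-2 + 1·-3 + -1·-3 = 5
  a_6 = -1·5 + 2·-9 + 1·-2 + -1·-3 = -22
  a_7 = -1·-22 + 2·5 + 1·-9 + -1·-2 = 25
  a_8 = -1·25 + 2·-22 + 1·5 + -1·-9 = -55
  a_9 = -1·-55 + 2·25 + 1·-22 + -1·5 = 78
  a_10 = -1·78 + 2·-55 + 1·25 + -1·-22 = -141
  a_11 = -1·-141 + 2·78 + 1·-55 + -1·25 = 217
  a_12 = -1·217 + 2·-141 + 1·78 + -1·-55 = -366
  a_13 = -1·-366 + 2·217 + 1·-141 + -1·78 = 581

-1,2,1,-1 ; 581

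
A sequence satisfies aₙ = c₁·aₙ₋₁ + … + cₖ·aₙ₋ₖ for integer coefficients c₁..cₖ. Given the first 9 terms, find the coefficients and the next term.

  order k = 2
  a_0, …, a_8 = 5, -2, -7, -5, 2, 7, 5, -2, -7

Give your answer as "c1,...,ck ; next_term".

1,-1 ; -5

  a_2 = 1·-2 + -1·5 = -7
  a_3 = 1·-7 + -1·-2 = -5
  a_4 = 1·-5 + -1·-7 = 2
  a_5 = 1·2 + -1·-5 = 7
  a_6 = 1·7 + -1·2 = 5
  a_7 = 1·5 + -1·7 = -2
  a_8 = 1·-2 + -1·5 = -7
  a_9 = 1·-7 + -1·-2 = -5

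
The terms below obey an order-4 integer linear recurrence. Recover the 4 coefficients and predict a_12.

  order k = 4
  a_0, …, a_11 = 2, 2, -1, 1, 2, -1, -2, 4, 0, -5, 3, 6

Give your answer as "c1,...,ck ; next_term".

-1,-1,0,1 ; -9

  a_4 = -1·1 + -1·-1 + 0·2 + 1·2 = 2
  a_5 = -1·2 + -1·1 + 0·-1 + 1·2 = -1
  a_6 = -1·-1 + -1·2 + 0·1 + 1·-1 = -2
  a_7 = -1·-2 + -1·-1 + 0·2 + 1·1 = 4
  a_8 = -1·4 + -1·-2 + 0·-1 + 1·2 = 0
  a_9 = -1·0 + -1·4 + 0·-2 + 1·-1 = -5
  a_10 = -1·-5 + -1·0 + 0·4 + 1·-2 = 3
  a_11 = -1·3 + -1·-5 + 0·0 + 1·4 = 6
  a_12 = -1·6 + -1·3 + 0·-5 + 1·0 = -9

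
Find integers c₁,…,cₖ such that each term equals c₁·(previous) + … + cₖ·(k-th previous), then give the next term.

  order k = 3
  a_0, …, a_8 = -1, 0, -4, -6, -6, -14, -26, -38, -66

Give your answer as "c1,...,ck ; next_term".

1,0,2 ; -118

  a_3 = 1·-4 + 0·0 + 2·-1 = -6
  a_4 = 1·-6 + 0·-4 + 2·0 = -6
  a_5 = 1·-6 + 0·-6 + 2·-4 = -14
  a_6 = 1·-14 + 0·-6 + 2·-6 = -26
  a_7 = 1·-26 + 0·-14 + 2·-6 = -38
  a_8 = 1·-38 + 0·-26 + 2·-14 = -66
  a_9 = 1·-66 + 0·-38 + 2·-26 = -118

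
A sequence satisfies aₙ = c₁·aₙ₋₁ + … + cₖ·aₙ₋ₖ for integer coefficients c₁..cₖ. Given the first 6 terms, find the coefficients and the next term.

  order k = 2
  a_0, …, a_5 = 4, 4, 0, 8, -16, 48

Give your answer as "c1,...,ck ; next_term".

  a_2 = -2·4 + 2·4 = 0
  a_3 = -2·0 + 2·4 = 8
  a_4 = -2·8 + 2·0 = -16
  a_5 = -2·-16 + 2·8 = 48
  a_6 = -2·48 + 2·-16 = -128

-2,2 ; -128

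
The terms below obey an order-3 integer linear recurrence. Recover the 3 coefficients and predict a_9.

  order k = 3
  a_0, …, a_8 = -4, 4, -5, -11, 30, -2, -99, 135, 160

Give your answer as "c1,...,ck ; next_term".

  a_3 = -1·-5 + -3·4 + 1·-4 = -11
  a_4 = -1·-11 + -3·-5 + 1·4 = 30
  a_5 = -1·30 + -3·-11 + 1·-5 = -2
  a_6 = -1·-2 + -3·30 + 1·-11 = -99
  a_7 = -1·-99 + -3·-2 + 1·30 = 135
  a_8 = -1·135 + -3·-99 + 1·-2 = 160
  a_9 = -1·160 + -3·135 + 1·-99 = -664

-1,-3,1 ; -664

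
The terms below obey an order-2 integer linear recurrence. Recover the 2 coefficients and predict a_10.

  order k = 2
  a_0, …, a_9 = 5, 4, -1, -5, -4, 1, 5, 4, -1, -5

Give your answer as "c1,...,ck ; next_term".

1,-1 ; -4

  a_2 = 1·4 + -1·5 = -1
  a_3 = 1·-1 + -1·4 = -5
  a_4 = 1·-5 + -1·-1 = -4
  a_5 = 1·-4 + -1·-5 = 1
  a_6 = 1·1 + -1·-4 = 5
  a_7 = 1·5 + -1·1 = 4
  a_8 = 1·4 + -1·5 = -1
  a_9 = 1·-1 + -1·4 = -5
  a_10 = 1·-5 + -1·-1 = -4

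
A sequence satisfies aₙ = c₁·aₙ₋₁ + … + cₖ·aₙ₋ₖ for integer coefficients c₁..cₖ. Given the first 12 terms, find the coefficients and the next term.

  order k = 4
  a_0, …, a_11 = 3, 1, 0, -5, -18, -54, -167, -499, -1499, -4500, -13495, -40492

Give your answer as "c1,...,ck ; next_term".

  a_4 = 2·-5 + 3·0 + 1·1 + -3·3 = -18
  a_5 = 2·-18 + 3·-5 + 1·0 + -3·1 = -54
  a_6 = 2·-54 + 3·-18 + 1·-5 + -3·0 = -167
  a_7 = 2·-167 + 3·-54 + 1·-18 + -3·-5 = -499
  a_8 = 2·-499 + 3·-167 + 1·-54 + -3·-18 = -1499
  a_9 = 2·-1499 + 3·-499 + 1·-167 + -3·-54 = -4500
  a_10 = 2·-4500 + 3·-1499 + 1·-499 + -3·-167 = -13495
  a_11 = 2·-13495 + 3·-4500 + 1·-1499 + -3·-499 = -40492
  a_12 = 2·-40492 + 3·-13495 + 1·-4500 + -3·-1499 = -121472

2,3,1,-3 ; -121472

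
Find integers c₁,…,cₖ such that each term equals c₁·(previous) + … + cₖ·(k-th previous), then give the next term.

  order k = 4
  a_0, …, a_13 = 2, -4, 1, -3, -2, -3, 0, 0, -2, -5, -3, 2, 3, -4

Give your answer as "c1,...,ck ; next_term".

  a_4 = 1·-3 + -1·1 + 0·-4 + 1·2 = -2
  a_5 = 1·-2 + -1·-3 + 0·1 + 1·-4 = -3
  a_6 = 1·-3 + -1·-2 + 0·-3 + 1·1 = 0
  a_7 = 1·0 + -1·-3 + 0·-2 + 1·-3 = 0
  a_8 = 1·0 + -1·0 + 0·-3 + 1·-2 = -2
  a_9 = 1·-2 + -1·0 + 0·0 + 1·-3 = -5
  a_10 = 1·-5 + -1·-2 + 0·0 + 1·0 = -3
  a_11 = 1·-3 + -1·-5 + 0·-2 + 1·0 = 2
  a_12 = 1·2 + -1·-3 + 0·-5 + 1·-2 = 3
  a_13 = 1·3 + -1·2 + 0·-3 + 1·-5 = -4
  a_14 = 1·-4 + -1·3 + 0·2 + 1·-3 = -10

1,-1,0,1 ; -10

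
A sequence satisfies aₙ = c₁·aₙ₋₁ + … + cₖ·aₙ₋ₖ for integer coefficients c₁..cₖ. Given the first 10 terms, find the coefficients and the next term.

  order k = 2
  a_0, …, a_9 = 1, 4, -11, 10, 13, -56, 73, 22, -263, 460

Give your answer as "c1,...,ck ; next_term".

-2,-3 ; -131

  a_2 = -2·4 + -3·1 = -11
  a_3 = -2·-11 + -3·4 = 10
  a_4 = -2·10 + -3·-11 = 13
  a_5 = -2·13 + -3·10 = -56
  a_6 = -2·-56 + -3·13 = 73
  a_7 = -2·73 + -3·-56 = 22
  a_8 = -2·22 + -3·73 = -263
  a_9 = -2·-263 + -3·22 = 460
  a_10 = -2·460 + -3·-263 = -131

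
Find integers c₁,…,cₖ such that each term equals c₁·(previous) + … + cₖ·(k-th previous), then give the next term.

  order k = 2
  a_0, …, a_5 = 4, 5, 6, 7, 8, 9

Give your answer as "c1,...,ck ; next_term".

2,-1 ; 10

  a_2 = 2·5 + -1·4 = 6
  a_3 = 2·6 + -1·5 = 7
  a_4 = 2·7 + -1·6 = 8
  a_5 = 2·8 + -1·7 = 9
  a_6 = 2·9 + -1·8 = 10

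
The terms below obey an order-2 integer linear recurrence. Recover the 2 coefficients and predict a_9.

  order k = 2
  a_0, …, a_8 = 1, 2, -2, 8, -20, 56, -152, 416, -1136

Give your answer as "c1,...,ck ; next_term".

  a_2 = -2·2 + 2·1 = -2
  a_3 = -2·-2 + 2·2 = 8
  a_4 = -2·8 + 2·-2 = -20
  a_5 = -2·-20 + 2·8 = 56
  a_6 = -2·56 + 2·-20 = -152
  a_7 = -2·-152 + 2·56 = 416
  a_8 = -2·416 + 2·-152 = -1136
  a_9 = -2·-1136 + 2·416 = 3104

-2,2 ; 3104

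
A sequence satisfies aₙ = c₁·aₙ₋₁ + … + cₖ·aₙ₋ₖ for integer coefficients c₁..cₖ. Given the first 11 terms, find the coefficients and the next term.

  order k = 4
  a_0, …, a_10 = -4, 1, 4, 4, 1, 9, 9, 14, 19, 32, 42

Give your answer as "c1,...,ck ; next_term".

0,1,1,1 ; 65

  a_4 = 0·4 + 1·4 + 1·1 + 1·-4 = 1
  a_5 = 0·1 + 1·4 + 1·4 + 1·1 = 9
  a_6 = 0·9 + 1·1 + 1·4 + 1·4 = 9
  a_7 = 0·9 + 1·9 + 1·1 + 1·4 = 14
  a_8 = 0·14 + 1·9 + 1·9 + 1·1 = 19
  a_9 = 0·19 + 1·14 + 1·9 + 1·9 = 32
  a_10 = 0·32 + 1·19 + 1·14 + 1·9 = 42
  a_11 = 0·42 + 1·32 + 1·19 + 1·14 = 65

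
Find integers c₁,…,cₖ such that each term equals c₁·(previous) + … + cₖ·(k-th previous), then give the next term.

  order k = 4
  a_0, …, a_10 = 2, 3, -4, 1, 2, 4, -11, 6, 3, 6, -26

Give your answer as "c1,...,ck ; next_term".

-1,-1,-1,1 ; 23

  a_4 = -1·1 + -1·-4 + -1·3 + 1·2 = 2
  a_5 = -1·2 + -1·1 + -1·-4 + 1·3 = 4
  a_6 = -1·4 + -1·2 + -1·1 + 1·-4 = -11
  a_7 = -1·-11 + -1·4 + -1·2 + 1·1 = 6
  a_8 = -1·6 + -1·-11 + -1·4 + 1·2 = 3
  a_9 = -1·3 + -1·6 + -1·-11 + 1·4 = 6
  a_10 = -1·6 + -1·3 + -1·6 + 1·-11 = -26
  a_11 = -1·-26 + -1·6 + -1·3 + 1·6 = 23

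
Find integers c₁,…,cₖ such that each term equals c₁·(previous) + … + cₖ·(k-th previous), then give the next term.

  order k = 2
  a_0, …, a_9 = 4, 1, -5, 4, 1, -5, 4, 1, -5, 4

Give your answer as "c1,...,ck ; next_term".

-1,-1 ; 1

  a_2 = -1·1 + -1·4 = -5
  a_3 = -1·-5 + -1·1 = 4
  a_4 = -1·4 + -1·-5 = 1
  a_5 = -1·1 + -1·4 = -5
  a_6 = -1·-5 + -1·1 = 4
  a_7 = -1·4 + -1·-5 = 1
  a_8 = -1·1 + -1·4 = -5
  a_9 = -1·-5 + -1·1 = 4
  a_10 = -1·4 + -1·-5 = 1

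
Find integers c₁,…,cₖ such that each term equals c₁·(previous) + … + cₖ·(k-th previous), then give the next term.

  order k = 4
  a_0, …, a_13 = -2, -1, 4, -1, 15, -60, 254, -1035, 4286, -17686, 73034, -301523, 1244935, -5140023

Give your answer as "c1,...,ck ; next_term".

-3,4,-2,3 ; 21221957

  a_4 = -3·-1 + 4·4 + -2·-1 + 3·-2 = 15
  a_5 = -3·15 + 4·-1 + -2·4 + 3·-1 = -60
  a_6 = -3·-60 + 4·15 + -2·-1 + 3·4 = 254
  a_7 = -3·254 + 4·-60 + -2·15 + 3·-1 = -1035
  a_8 = -3·-1035 + 4·254 + -2·-60 + 3·15 = 4286
  a_9 = -3·4286 + 4·-1035 + -2·254 + 3·-60 = -17686
  a_10 = -3·-17686 + 4·4286 + -2·-1035 + 3·254 = 73034
  a_11 = -3·73034 + 4·-17686 + -2·4286 + 3·-1035 = -301523
  a_12 = -3·-301523 + 4·73034 + -2·-17686 + 3·4286 = 1244935
  a_13 = -3·1244935 + 4·-301523 + -2·73034 + 3·-17686 = -5140023
  a_14 = -3·-5140023 + 4·1244935 + -2·-301523 + 3·73034 = 21221957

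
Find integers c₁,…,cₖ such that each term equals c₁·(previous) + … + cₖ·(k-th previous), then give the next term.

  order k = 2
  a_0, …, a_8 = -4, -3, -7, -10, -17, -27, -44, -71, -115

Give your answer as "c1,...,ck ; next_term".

  a_2 = 1·-3 + 1·-4 = -7
  a_3 = 1·-7 + 1·-3 = -10
  a_4 = 1·-10 + 1·-7 = -17
  a_5 = 1·-17 + 1·-10 = -27
  a_6 = 1·-27 + 1·-17 = -44
  a_7 = 1·-44 + 1·-27 = -71
  a_8 = 1·-71 + 1·-44 = -115
  a_9 = 1·-115 + 1·-71 = -186

1,1 ; -186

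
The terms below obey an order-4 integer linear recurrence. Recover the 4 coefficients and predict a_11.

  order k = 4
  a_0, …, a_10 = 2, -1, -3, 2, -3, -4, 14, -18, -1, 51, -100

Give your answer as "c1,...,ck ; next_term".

-1,-1,2,-1 ; 65

  a_4 = -1·2 + -1·-3 + 2·-1 + -1·2 = -3
  a_5 = -1·-3 + -1·2 + 2·-3 + -1·-1 = -4
  a_6 = -1·-4 + -1·-3 + 2·2 + -1·-3 = 14
  a_7 = -1·14 + -1·-4 + 2·-3 + -1·2 = -18
  a_8 = -1·-18 + -1·14 + 2·-4 + -1·-3 = -1
  a_9 = -1·-1 + -1·-18 + 2·14 + -1·-4 = 51
  a_10 = -1·51 + -1·-1 + 2·-18 + -1·14 = -100
  a_11 = -1·-100 + -1·51 + 2·-1 + -1·-18 = 65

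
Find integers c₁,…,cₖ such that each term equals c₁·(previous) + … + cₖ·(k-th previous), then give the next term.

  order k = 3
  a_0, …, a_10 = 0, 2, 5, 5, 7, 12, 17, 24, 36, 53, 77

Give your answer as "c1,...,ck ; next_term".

1,0,1 ; 113

  a_3 = 1·5 + 0·2 + 1·0 = 5
  a_4 = 1·5 + 0·5 + 1·2 = 7
  a_5 = 1·7 + 0·5 + 1·5 = 12
  a_6 = 1·12 + 0·7 + 1·5 = 17
  a_7 = 1·17 + 0·12 + 1·7 = 24
  a_8 = 1·24 + 0·17 + 1·12 = 36
  a_9 = 1·36 + 0·24 + 1·17 = 53
  a_10 = 1·53 + 0·36 + 1·24 = 77
  a_11 = 1·77 + 0·53 + 1·36 = 113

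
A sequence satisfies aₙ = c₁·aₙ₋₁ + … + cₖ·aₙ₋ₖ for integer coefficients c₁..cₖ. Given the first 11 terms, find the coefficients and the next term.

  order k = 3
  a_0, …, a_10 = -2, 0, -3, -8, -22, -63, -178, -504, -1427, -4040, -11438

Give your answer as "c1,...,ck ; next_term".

  a_3 = 2·-3 + 2·0 + 1·-2 = -8
  a_4 = 2·-8 + 2·-3 + 1·0 = -22
  a_5 = 2·-22 + 2·-8 + 1·-3 = -63
  a_6 = 2·-63 + 2·-22 + 1·-8 = -178
  a_7 = 2·-178 + 2·-63 + 1·-22 = -504
  a_8 = 2·-504 + 2·-178 + 1·-63 = -1427
  a_9 = 2·-1427 + 2·-504 + 1·-178 = -4040
  a_10 = 2·-4040 + 2·-1427 + 1·-504 = -11438
  a_11 = 2·-11438 + 2·-4040 + 1·-1427 = -32383

2,2,1 ; -32383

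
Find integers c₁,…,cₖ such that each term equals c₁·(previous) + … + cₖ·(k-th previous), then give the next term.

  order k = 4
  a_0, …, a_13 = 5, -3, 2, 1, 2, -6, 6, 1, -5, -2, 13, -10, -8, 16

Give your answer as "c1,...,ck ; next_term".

-1,-1,0,1 ; 5

  a_4 = -1·1 + -1·2 + 0·-3 + 1·5 = 2
  a_5 = -1·2 + -1·1 + 0·2 + 1·-3 = -6
  a_6 = -1·-6 + -1·2 + 0·1 + 1·2 = 6
  a_7 = -1·6 + -1·-6 + 0·2 + 1·1 = 1
  a_8 = -1·1 + -1·6 + 0·-6 + 1·2 = -5
  a_9 = -1·-5 + -1·1 + 0·6 + 1·-6 = -2
  a_10 = -1·-2 + -1·-5 + 0·1 + 1·6 = 13
  a_11 = -1·13 + -1·-2 + 0·-5 + 1·1 = -10
  a_12 = -1·-10 + -1·13 + 0·-2 + 1·-5 = -8
  a_13 = -1·-8 + -1·-10 + 0·13 + 1·-2 = 16
  a_14 = -1·16 + -1·-8 + 0·-10 + 1·13 = 5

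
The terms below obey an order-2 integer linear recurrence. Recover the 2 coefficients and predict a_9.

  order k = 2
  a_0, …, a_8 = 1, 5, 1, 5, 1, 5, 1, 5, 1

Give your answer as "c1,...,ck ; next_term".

  a_2 = 0·5 + 1·1 = 1
  a_3 = 0·1 + 1·5 = 5
  a_4 = 0·5 + 1·1 = 1
  a_5 = 0·1 + 1·5 = 5
  a_6 = 0·5 + 1·1 = 1
  a_7 = 0·1 + 1·5 = 5
  a_8 = 0·5 + 1·1 = 1
  a_9 = 0·1 + 1·5 = 5

0,1 ; 5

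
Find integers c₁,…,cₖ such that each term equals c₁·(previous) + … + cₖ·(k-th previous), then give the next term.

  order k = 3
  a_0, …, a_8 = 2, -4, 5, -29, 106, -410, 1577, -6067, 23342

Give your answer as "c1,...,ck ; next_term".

  a_3 = -3·5 + 3·-4 + -1·2 = -29
  a_4 = -3·-29 + 3·5 + -1·-4 = 106
  a_5 = -3·106 + 3·-29 + -1·5 = -410
  a_6 = -3·-410 + 3·106 + -1·-29 = 1577
  a_7 = -3·1577 + 3·-410 + -1·106 = -6067
  a_8 = -3·-6067 + 3·1577 + -1·-410 = 23342
  a_9 = -3·23342 + 3·-6067 + -1·1577 = -89804

-3,3,-1 ; -89804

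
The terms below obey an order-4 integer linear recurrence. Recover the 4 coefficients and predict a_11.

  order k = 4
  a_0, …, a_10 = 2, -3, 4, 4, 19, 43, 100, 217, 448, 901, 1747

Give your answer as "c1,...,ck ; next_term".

2,2,-3,-3 ; 3301

  a_4 = 2·4 + 2·4 + -3·-3 + -3·2 = 19
  a_5 = 2·19 + 2·4 + -3·4 + -3·-3 = 43
  a_6 = 2·43 + 2·19 + -3·4 + -3·4 = 100
  a_7 = 2·100 + 2·43 + -3·19 + -3·4 = 217
  a_8 = 2·217 + 2·100 + -3·43 + -3·19 = 448
  a_9 = 2·448 + 2·217 + -3·100 + -3·43 = 901
  a_10 = 2·901 + 2·448 + -3·217 + -3·100 = 1747
  a_11 = 2·1747 + 2·901 + -3·448 + -3·217 = 3301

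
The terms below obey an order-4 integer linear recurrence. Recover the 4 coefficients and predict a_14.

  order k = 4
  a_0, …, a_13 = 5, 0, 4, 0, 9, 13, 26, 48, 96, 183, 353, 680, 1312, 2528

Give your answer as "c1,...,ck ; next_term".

1,1,1,1 ; 4873

  a_4 = 1·0 + 1·4 + 1·0 + 1·5 = 9
  a_5 = 1·9 + 1·0 + 1·4 + 1·0 = 13
  a_6 = 1·13 + 1·9 + 1·0 + 1·4 = 26
  a_7 = 1·26 + 1·13 + 1·9 + 1·0 = 48
  a_8 = 1·48 + 1·26 + 1·13 + 1·9 = 96
  a_9 = 1·96 + 1·48 + 1·26 + 1·13 = 183
  a_10 = 1·183 + 1·96 + 1·48 + 1·26 = 353
  a_11 = 1·353 + 1·183 + 1·96 + 1·48 = 680
  a_12 = 1·680 + 1·353 + 1·183 + 1·96 = 1312
  a_13 = 1·1312 + 1·680 + 1·353 + 1·183 = 2528
  a_14 = 1·2528 + 1·1312 + 1·680 + 1·353 = 4873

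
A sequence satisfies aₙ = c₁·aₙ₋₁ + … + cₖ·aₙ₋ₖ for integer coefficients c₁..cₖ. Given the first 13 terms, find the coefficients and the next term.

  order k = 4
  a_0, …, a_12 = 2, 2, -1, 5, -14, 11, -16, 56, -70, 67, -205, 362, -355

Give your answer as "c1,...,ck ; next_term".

  a_4 = -1·5 + -1·-1 + -4·2 + -1·2 = -14
  a_5 = -1·-14 + -1·5 + -4·-1 + -1·2 = 11
  a_6 = -1·11 + -1·-14 + -4·5 + -1·-1 = -16
  a_7 = -1·-16 + -1·11 + -4·-14 + -1·5 = 56
  a_8 = -1·56 + -1·-16 + -4·11 + -1·-14 = -70
  a_9 = -1·-70 + -1·56 + -4·-16 + -1·11 = 67
  a_10 = -1·67 + -1·-70 + -4·56 + -1·-16 = -205
  a_11 = -1·-205 + -1·67 + -4·-70 + -1·56 = 362
  a_12 = -1·362 + -1·-205 + -4·67 + -1·-70 = -355
  a_13 = -1·-355 + -1·362 + -4·-205 + -1·67 = 746

-1,-1,-4,-1 ; 746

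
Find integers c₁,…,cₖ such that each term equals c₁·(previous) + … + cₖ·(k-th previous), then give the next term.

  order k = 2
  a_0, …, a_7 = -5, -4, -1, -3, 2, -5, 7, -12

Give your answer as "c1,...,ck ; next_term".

  a_2 = -1·-4 + 1·-5 = -1
  a_3 = -1·-1 + 1·-4 = -3
  a_4 = -1·-3 + 1·-1 = 2
  a_5 = -1·2 + 1·-3 = -5
  a_6 = -1·-5 + 1·2 = 7
  a_7 = -1·7 + 1·-5 = -12
  a_8 = -1·-12 + 1·7 = 19

-1,1 ; 19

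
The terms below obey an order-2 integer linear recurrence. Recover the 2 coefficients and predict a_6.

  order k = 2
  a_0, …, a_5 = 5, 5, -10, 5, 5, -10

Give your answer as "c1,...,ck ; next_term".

  a_2 = -1·5 + -1·5 = -10
  a_3 = -1·-10 + -1·5 = 5
  a_4 = -1·5 + -1·-10 = 5
  a_5 = -1·5 + -1·5 = -10
  a_6 = -1·-10 + -1·5 = 5

-1,-1 ; 5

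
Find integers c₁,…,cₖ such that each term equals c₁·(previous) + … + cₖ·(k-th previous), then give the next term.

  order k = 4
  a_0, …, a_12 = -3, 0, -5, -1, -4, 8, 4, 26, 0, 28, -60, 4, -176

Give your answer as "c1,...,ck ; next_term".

  a_4 = 0·-1 + 2·-5 + -2·0 + -2·-3 = -4
  a_5 = 0·-4 + 2·-1 + -2·-5 + -2·0 = 8
  a_6 = 0·8 + 2·-4 + -2·-1 + -2·-5 = 4
  a_7 = 0·4 + 2·8 + -2·-4 + -2·-1 = 26
  a_8 = 0·26 + 2·4 + -2·8 + -2·-4 = 0
  a_9 = 0·0 + 2·26 + -2·4 + -2·8 = 28
  a_10 = 0·28 + 2·0 + -2·26 + -2·4 = -60
  a_11 = 0·-60 + 2·28 + -2·0 + -2·26 = 4
  a_12 = 0·4 + 2·-60 + -2·28 + -2·0 = -176
  a_13 = 0·-176 + 2·4 + -2·-60 + -2·28 = 72

0,2,-2,-2 ; 72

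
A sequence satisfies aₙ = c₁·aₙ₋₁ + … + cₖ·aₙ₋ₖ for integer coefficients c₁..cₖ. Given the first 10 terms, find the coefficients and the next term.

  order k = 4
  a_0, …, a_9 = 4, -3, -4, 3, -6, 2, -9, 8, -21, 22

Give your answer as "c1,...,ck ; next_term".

-1,1,1,1 ; -44

  a_4 = -1·3 + 1·-4 + 1·-3 + 1·4 = -6
  a_5 = -1·-6 + 1·3 + 1·-4 + 1·-3 = 2
  a_6 = -1·2 + 1·-6 + 1·3 + 1·-4 = -9
  a_7 = -1·-9 + 1·2 + 1·-6 + 1·3 = 8
  a_8 = -1·8 + 1·-9 + 1·2 + 1·-6 = -21
  a_9 = -1·-21 + 1·8 + 1·-9 + 1·2 = 22
  a_10 = -1·22 + 1·-21 + 1·8 + 1·-9 = -44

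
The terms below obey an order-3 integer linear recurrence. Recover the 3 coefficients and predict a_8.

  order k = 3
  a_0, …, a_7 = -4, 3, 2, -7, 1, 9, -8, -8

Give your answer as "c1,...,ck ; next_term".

0,-1,1 ; 17

  a_3 = 0·2 + -1·3 + 1·-4 = -7
  a_4 = 0·-7 + -1·2 + 1·3 = 1
  a_5 = 0·1 + -1·-7 + 1·2 = 9
  a_6 = 0·9 + -1·1 + 1·-7 = -8
  a_7 = 0·-8 + -1·9 + 1·1 = -8
  a_8 = 0·-8 + -1·-8 + 1·9 = 17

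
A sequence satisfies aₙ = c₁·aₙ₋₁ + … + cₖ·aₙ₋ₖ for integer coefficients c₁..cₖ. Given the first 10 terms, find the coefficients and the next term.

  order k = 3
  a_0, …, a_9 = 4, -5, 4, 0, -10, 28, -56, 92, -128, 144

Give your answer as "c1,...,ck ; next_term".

  a_3 = -2·4 + 0·-5 + 2·4 = 0
  a_4 = -2·0 + 0·4 + 2·-5 = -10
  a_5 = -2·-10 + 0·0 + 2·4 = 28
  a_6 = -2·28 + 0·-10 + 2·0 = -56
  a_7 = -2·-56 + 0·28 + 2·-10 = 92
  a_8 = -2·92 + 0·-56 + 2·28 = -128
  a_9 = -2·-128 + 0·92 + 2·-56 = 144
  a_10 = -2·144 + 0·-128 + 2·92 = -104

-2,0,2 ; -104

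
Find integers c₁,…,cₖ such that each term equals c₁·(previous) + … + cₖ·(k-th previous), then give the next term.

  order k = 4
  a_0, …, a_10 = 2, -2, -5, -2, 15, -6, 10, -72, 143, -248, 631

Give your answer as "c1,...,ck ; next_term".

  a_4 = -2·-2 + -1·-5 + -4·-2 + -1·2 = 15
  a_5 = -2·15 + -1·-2 + -4·-5 + -1·-2 = -6
  a_6 = -2·-6 + -1·15 + -4·-2 + -1·-5 = 10
  a_7 = -2·10 + -1·-6 + -4·15 + -1·-2 = -72
  a_8 = -2·-72 + -1·10 + -4·-6 + -1·15 = 143
  a_9 = -2·143 + -1·-72 + -4·10 + -1·-6 = -248
  a_10 = -2·-248 + -1·143 + -4·-72 + -1·10 = 631
  a_11 = -2·631 + -1·-248 + -4·143 + -1·-72 = -1514

-2,-1,-4,-1 ; -1514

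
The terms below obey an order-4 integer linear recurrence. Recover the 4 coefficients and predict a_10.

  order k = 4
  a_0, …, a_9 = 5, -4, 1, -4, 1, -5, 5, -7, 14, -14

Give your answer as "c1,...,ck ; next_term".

  a_4 = 0·-4 + 2·1 + -1·-4 + -1·5 = 1
  a_5 = 0·1 + 2·-4 + -1·1 + -1·-4 = -5
  a_6 = 0·-5 + 2·1 + -1·-4 + -1·1 = 5
  a_7 = 0·5 + 2·-5 + -1·1 + -1·-4 = -7
  a_8 = 0·-7 + 2·5 + -1·-5 + -1·1 = 14
  a_9 = 0·14 + 2·-7 + -1·5 + -1·-5 = -14
  a_10 = 0·-14 + 2·14 + -1·-7 + -1·5 = 30

0,2,-1,-1 ; 30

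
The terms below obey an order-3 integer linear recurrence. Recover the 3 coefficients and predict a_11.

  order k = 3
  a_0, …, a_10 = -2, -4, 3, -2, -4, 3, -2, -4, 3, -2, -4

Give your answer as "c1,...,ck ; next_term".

0,0,1 ; 3

  a_3 = 0·3 + 0·-4 + 1·-2 = -2
  a_4 = 0·-2 + 0·3 + 1·-4 = -4
  a_5 = 0·-4 + 0·-2 + 1·3 = 3
  a_6 = 0·3 + 0·-4 + 1·-2 = -2
  a_7 = 0·-2 + 0·3 + 1·-4 = -4
  a_8 = 0·-4 + 0·-2 + 1·3 = 3
  a_9 = 0·3 + 0·-4 + 1·-2 = -2
  a_10 = 0·-2 + 0·3 + 1·-4 = -4
  a_11 = 0·-4 + 0·-2 + 1·3 = 3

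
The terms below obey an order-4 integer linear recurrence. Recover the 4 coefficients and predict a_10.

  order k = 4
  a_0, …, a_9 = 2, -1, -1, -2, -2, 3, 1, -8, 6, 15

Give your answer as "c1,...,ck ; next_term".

0,-2,2,-1 ; -29

  a_4 = 0·-2 + -2·-1 + 2·-1 + -1·2 = -2
  a_5 = 0·-2 + -2·-2 + 2·-1 + -1·-1 = 3
  a_6 = 0·3 + -2·-2 + 2·-2 + -1·-1 = 1
  a_7 = 0·1 + -2·3 + 2·-2 + -1·-2 = -8
  a_8 = 0·-8 + -2·1 + 2·3 + -1·-2 = 6
  a_9 = 0·6 + -2·-8 + 2·1 + -1·3 = 15
  a_10 = 0·15 + -2·6 + 2·-8 + -1·1 = -29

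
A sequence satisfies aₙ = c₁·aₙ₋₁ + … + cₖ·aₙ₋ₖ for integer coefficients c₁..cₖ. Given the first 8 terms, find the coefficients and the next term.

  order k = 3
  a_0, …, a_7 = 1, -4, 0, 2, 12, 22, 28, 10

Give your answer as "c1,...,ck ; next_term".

2,-1,-2 ; -52

  a_3 = 2·0 + -1·-4 + -2·1 = 2
  a_4 = 2·2 + -1·0 + -2·-4 = 12
  a_5 = 2·12 + -1·2 + -2·0 = 22
  a_6 = 2·22 + -1·12 + -2·2 = 28
  a_7 = 2·28 + -1·22 + -2·12 = 10
  a_8 = 2·10 + -1·28 + -2·22 = -52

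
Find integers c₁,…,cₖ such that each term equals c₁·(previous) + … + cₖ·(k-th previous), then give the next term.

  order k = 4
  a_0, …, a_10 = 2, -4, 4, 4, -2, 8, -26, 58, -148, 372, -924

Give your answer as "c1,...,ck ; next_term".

  a_4 = -2·4 + 1·4 + -1·-4 + -1·2 = -2
  a_5 = -2·-2 + 1·4 + -1·4 + -1·-4 = 8
  a_6 = -2·8 + 1·-2 + -1·4 + -1·4 = -26
  a_7 = -2·-26 + 1·8 + -1·-2 + -1·4 = 58
  a_8 = -2·58 + 1·-26 + -1·8 + -1·-2 = -148
  a_9 = -2·-148 + 1·58 + -1·-26 + -1·8 = 372
  a_10 = -2·372 + 1·-148 + -1·58 + -1·-26 = -924
  a_11 = -2·-924 + 1·372 + -1·-148 + -1·58 = 2310

-2,1,-1,-1 ; 2310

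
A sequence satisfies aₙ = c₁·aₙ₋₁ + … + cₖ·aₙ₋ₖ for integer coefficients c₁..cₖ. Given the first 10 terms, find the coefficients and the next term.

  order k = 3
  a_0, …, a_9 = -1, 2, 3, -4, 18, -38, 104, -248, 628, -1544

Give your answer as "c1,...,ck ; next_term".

-2,2,2 ; 3848

  a_3 = -2·3 + 2·2 + 2·-1 = -4
  a_4 = -2·-4 + 2·3 + 2·2 = 18
  a_5 = -2·18 + 2·-4 + 2·3 = -38
  a_6 = -2·-38 + 2·18 + 2·-4 = 104
  a_7 = -2·104 + 2·-38 + 2·18 = -248
  a_8 = -2·-248 + 2·104 + 2·-38 = 628
  a_9 = -2·628 + 2·-248 + 2·104 = -1544
  a_10 = -2·-1544 + 2·628 + 2·-248 = 3848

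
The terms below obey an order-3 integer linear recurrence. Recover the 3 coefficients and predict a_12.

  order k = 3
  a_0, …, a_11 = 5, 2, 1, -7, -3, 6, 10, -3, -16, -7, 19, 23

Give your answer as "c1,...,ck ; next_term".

  a_3 = 0·1 + -1·2 + -1·5 = -7
  a_4 = 0·-7 + -1·1 + -1·2 = -3
  a_5 = 0·-3 + -1·-7 + -1·1 = 6
  a_6 = 0·6 + -1·-3 + -1·-7 = 10
  a_7 = 0·10 + -1·6 + -1·-3 = -3
  a_8 = 0·-3 + -1·10 + -1·6 = -16
  a_9 = 0·-16 + -1·-3 + -1·10 = -7
  a_10 = 0·-7 + -1·-16 + -1·-3 = 19
  a_11 = 0·19 + -1·-7 + -1·-16 = 23
  a_12 = 0·23 + -1·19 + -1·-7 = -12

0,-1,-1 ; -12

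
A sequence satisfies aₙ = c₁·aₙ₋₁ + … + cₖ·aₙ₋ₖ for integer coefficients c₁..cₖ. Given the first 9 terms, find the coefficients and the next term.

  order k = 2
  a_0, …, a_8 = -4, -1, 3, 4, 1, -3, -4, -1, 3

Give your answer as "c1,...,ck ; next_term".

  a_2 = 1·-1 + -1·-4 = 3
  a_3 = 1·3 + -1·-1 = 4
  a_4 = 1·4 + -1·3 = 1
  a_5 = 1·1 + -1·4 = -3
  a_6 = 1·-3 + -1·1 = -4
  a_7 = 1·-4 + -1·-3 = -1
  a_8 = 1·-1 + -1·-4 = 3
  a_9 = 1·3 + -1·-1 = 4

1,-1 ; 4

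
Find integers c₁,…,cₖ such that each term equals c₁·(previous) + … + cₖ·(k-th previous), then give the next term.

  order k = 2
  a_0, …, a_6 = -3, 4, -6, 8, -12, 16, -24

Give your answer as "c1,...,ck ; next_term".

  a_2 = 0·4 + 2·-3 = -6
  a_3 = 0·-6 + 2·4 = 8
  a_4 = 0·8 + 2·-6 = -12
  a_5 = 0·-12 + 2·8 = 16
  a_6 = 0·16 + 2·-12 = -24
  a_7 = 0·-24 + 2·16 = 32

0,2 ; 32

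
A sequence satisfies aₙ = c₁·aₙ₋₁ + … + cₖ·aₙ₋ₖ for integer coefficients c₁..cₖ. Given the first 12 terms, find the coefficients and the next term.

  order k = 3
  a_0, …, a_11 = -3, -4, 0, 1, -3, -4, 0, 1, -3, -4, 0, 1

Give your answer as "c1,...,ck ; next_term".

1,-1,1 ; -3

  a_3 = 1·0 + -1·-4 + 1·-3 = 1
  a_4 = 1·1 + -1·0 + 1·-4 = -3
  a_5 = 1·-3 + -1·1 + 1·0 = -4
  a_6 = 1·-4 + -1·-3 + 1·1 = 0
  a_7 = 1·0 + -1·-4 + 1·-3 = 1
  a_8 = 1·1 + -1·0 + 1·-4 = -3
  a_9 = 1·-3 + -1·1 + 1·0 = -4
  a_10 = 1·-4 + -1·-3 + 1·1 = 0
  a_11 = 1·0 + -1·-4 + 1·-3 = 1
  a_12 = 1·1 + -1·0 + 1·-4 = -3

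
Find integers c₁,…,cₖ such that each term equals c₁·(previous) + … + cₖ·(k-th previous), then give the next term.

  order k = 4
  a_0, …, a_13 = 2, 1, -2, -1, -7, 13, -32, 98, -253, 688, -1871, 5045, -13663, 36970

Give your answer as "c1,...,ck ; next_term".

-1,3,-4,1 ; -100010

  a_4 = -1·-1 + 3·-2 + -4·1 + 1·2 = -7
  a_5 = -1·-7 + 3·-1 + -4·-2 + 1·1 = 13
  a_6 = -1·13 + 3·-7 + -4·-1 + 1·-2 = -32
  a_7 = -1·-32 + 3·13 + -4·-7 + 1·-1 = 98
  a_8 = -1·98 + 3·-32 + -4·13 + 1·-7 = -253
  a_9 = -1·-253 + 3·98 + -4·-32 + 1·13 = 688
  a_10 = -1·688 + 3·-253 + -4·98 + 1·-32 = -1871
  a_11 = -1·-1871 + 3·688 + -4·-253 + 1·98 = 5045
  a_12 = -1·5045 + 3·-1871 + -4·688 + 1·-253 = -13663
  a_13 = -1·-13663 + 3·5045 + -4·-1871 + 1·688 = 36970
  a_14 = -1·36970 + 3·-13663 + -4·5045 + 1·-1871 = -100010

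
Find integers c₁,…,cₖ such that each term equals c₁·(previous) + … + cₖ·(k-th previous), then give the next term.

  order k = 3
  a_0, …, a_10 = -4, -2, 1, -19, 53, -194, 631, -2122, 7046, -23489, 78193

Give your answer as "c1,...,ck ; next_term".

-3,2,3 ; -260419

  a_3 = -3·1 + 2·-2 + 3·-4 = -19
  a_4 = -3·-19 + 2·1 + 3·-2 = 53
  a_5 = -3·53 + 2·-19 + 3·1 = -194
  a_6 = -3·-194 + 2·53 + 3·-19 = 631
  a_7 = -3·631 + 2·-194 + 3·53 = -2122
  a_8 = -3·-2122 + 2·631 + 3·-194 = 7046
  a_9 = -3·7046 + 2·-2122 + 3·631 = -23489
  a_10 = -3·-23489 + 2·7046 + 3·-2122 = 78193
  a_11 = -3·78193 + 2·-23489 + 3·7046 = -260419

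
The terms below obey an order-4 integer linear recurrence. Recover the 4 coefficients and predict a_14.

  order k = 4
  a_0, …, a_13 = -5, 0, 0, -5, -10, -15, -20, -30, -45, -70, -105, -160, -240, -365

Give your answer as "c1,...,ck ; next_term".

  a_4 = 1·-5 + 1·0 + -1·0 + 1·-5 = -10
  a_5 = 1·-10 + 1·-5 + -1·0 + 1·0 = -15
  a_6 = 1·-15 + 1·-10 + -1·-5 + 1·0 = -20
  a_7 = 1·-20 + 1·-15 + -1·-10 + 1·-5 = -30
  a_8 = 1·-30 + 1·-20 + -1·-15 + 1·-10 = -45
  a_9 = 1·-45 + 1·-30 + -1·-20 + 1·-15 = -70
  a_10 = 1·-70 + 1·-45 + -1·-30 + 1·-20 = -105
  a_11 = 1·-105 + 1·-70 + -1·-45 + 1·-30 = -160
  a_12 = 1·-160 + 1·-105 + -1·-70 + 1·-45 = -240
  a_13 = 1·-240 + 1·-160 + -1·-105 + 1·-70 = -365
  a_14 = 1·-365 + 1·-240 + -1·-160 + 1·-105 = -550

1,1,-1,1 ; -550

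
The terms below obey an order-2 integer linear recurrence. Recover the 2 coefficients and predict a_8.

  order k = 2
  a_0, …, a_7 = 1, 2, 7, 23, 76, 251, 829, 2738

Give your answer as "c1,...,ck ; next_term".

3,1 ; 9043

  a_2 = 3·2 + 1·1 = 7
  a_3 = 3·7 + 1·2 = 23
  a_4 = 3·23 + 1·7 = 76
  a_5 = 3·76 + 1·23 = 251
  a_6 = 3·251 + 1·76 = 829
  a_7 = 3·829 + 1·251 = 2738
  a_8 = 3·2738 + 1·829 = 9043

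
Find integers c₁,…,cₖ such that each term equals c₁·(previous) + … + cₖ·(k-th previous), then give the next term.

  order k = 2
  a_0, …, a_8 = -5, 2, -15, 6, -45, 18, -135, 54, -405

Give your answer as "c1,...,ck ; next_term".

  a_2 = 0·2 + 3·-5 = -15
  a_3 = 0·-15 + 3·2 = 6
  a_4 = 0·6 + 3·-15 = -45
  a_5 = 0·-45 + 3·6 = 18
  a_6 = 0·18 + 3·-45 = -135
  a_7 = 0·-135 + 3·18 = 54
  a_8 = 0·54 + 3·-135 = -405
  a_9 = 0·-405 + 3·54 = 162

0,3 ; 162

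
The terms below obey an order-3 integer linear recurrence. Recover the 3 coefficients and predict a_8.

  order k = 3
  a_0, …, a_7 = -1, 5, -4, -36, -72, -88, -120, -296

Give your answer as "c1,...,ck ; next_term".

3,-4,4 ; -760

  a_3 = 3·-4 + -4·5 + 4·-1 = -36
  a_4 = 3·-36 + -4·-4 + 4·5 = -72
  a_5 = 3·-72 + -4·-36 + 4·-4 = -88
  a_6 = 3·-88 + -4·-72 + 4·-36 = -120
  a_7 = 3·-120 + -4·-88 + 4·-72 = -296
  a_8 = 3·-296 + -4·-120 + 4·-88 = -760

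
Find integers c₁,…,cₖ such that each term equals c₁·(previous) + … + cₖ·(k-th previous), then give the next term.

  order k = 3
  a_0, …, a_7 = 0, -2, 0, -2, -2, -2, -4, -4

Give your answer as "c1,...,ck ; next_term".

  a_3 = 0·0 + 1·-2 + 1·0 = -2
  a_4 = 0·-2 + 1·0 + 1·-2 = -2
  a_5 = 0·-2 + 1·-2 + 1·0 = -2
  a_6 = 0·-2 + 1·-2 + 1·-2 = -4
  a_7 = 0·-4 + 1·-2 + 1·-2 = -4
  a_8 = 0·-4 + 1·-4 + 1·-2 = -6

0,1,1 ; -6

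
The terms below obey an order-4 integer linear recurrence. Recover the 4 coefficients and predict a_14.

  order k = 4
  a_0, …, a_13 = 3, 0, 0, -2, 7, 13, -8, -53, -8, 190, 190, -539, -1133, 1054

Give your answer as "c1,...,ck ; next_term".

  a_4 = 1·-2 + -3·0 + 0·0 + 3·3 = 7
  a_5 = 1·7 + -3·-2 + 0·0 + 3·0 = 13
  a_6 = 1·13 + -3·7 + 0·-2 + 3·0 = -8
  a_7 = 1·-8 + -3·13 + 0·7 + 3·-2 = -53
  a_8 = 1·-53 + -3·-8 + 0·13 + 3·7 = -8
  a_9 = 1·-8 + -3·-53 + 0·-8 + 3·13 = 190
  a_10 = 1·190 + -3·-8 + 0·-53 + 3·-8 = 190
  a_11 = 1·190 + -3·190 + 0·-8 + 3·-53 = -539
  a_12 = 1·-539 + -3·190 + 0·190 + 3·-8 = -1133
  a_13 = 1·-1133 + -3·-539 + 0·190 + 3·190 = 1054
  a_14 = 1·1054 + -3·-1133 + 0·-539 + 3·190 = 5023

1,-3,0,3 ; 5023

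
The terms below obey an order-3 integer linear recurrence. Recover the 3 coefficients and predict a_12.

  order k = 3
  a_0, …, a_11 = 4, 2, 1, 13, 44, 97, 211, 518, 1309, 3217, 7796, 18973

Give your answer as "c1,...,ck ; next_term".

3,-3,4 ; 46399

  a_3 = 3·1 + -3·2 + 4·4 = 13
  a_4 = 3·13 + -3·1 + 4·2 = 44
  a_5 = 3·44 + -3·13 + 4·1 = 97
  a_6 = 3·97 + -3·44 + 4·13 = 211
  a_7 = 3·211 + -3·97 + 4·44 = 518
  a_8 = 3·518 + -3·211 + 4·97 = 1309
  a_9 = 3·1309 + -3·518 + 4·211 = 3217
  a_10 = 3·3217 + -3·1309 + 4·518 = 7796
  a_11 = 3·7796 + -3·3217 + 4·1309 = 18973
  a_12 = 3·18973 + -3·7796 + 4·3217 = 46399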